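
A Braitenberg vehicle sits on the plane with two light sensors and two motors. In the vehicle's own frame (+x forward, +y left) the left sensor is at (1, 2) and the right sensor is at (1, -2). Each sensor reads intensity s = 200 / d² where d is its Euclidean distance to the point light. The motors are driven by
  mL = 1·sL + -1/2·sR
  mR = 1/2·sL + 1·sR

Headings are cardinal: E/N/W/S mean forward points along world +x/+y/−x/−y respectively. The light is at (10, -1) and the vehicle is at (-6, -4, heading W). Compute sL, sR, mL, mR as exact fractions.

left sensor world pos  = (-7, -6); dL² = 314
right sensor world pos = (-7, -2); dR² = 290
sL = 200/314 = 100/157
sR = 200/290 = 20/29
mL = 1·sL + -1/2·sR = 1330/4553
mR = 1/2·sL + 1·sR = 4590/4553

100/157 20/29 1330/4553 4590/4553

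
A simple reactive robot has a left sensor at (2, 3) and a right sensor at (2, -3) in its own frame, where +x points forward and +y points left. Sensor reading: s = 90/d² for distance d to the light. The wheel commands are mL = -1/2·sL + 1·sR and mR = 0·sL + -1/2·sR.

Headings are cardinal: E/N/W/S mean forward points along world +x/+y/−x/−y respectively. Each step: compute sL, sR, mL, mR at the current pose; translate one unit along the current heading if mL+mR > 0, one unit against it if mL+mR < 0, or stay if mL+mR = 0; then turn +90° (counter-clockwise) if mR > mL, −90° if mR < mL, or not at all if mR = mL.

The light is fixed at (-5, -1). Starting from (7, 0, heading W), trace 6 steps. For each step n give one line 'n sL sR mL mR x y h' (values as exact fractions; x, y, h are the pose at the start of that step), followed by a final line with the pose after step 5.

0 45/52 45/58 1035/3016 -45/116 7 0 W
1 90/109 18/53 -423/5777 -9/53 8 0 N
2 5/13 5/13 5/26 -5/26 8 -1 E
3 9/26 45/52 9/13 -45/104 8 -1 S
4 90/137 18/25 1341/3425 -9/25 8 -2 W
5 45/41 45/113 -1395/9266 -45/226 7 -2 N
final 7 -3 E

n=0: pose=(7,0,W); sL=45/52, sR=45/58; mL=1035/3016, mR=-45/116; mL+mR=-135/3016 → advance -1; mR−mL=-2205/3016 → turn -1·90°
n=1: pose=(8,0,N); sL=90/109, sR=18/53; mL=-423/5777, mR=-9/53; mL+mR=-1404/5777 → advance -1; mR−mL=-558/5777 → turn -1·90°
n=2: pose=(8,-1,E); sL=5/13, sR=5/13; mL=5/26, mR=-5/26; mL+mR=0 → advance +0; mR−mL=-5/13 → turn -1·90°
n=3: pose=(8,-1,S); sL=9/26, sR=45/52; mL=9/13, mR=-45/104; mL+mR=27/104 → advance +1; mR−mL=-9/8 → turn -1·90°
n=4: pose=(8,-2,W); sL=90/137, sR=18/25; mL=1341/3425, mR=-9/25; mL+mR=108/3425 → advance +1; mR−mL=-2574/3425 → turn -1·90°
n=5: pose=(7,-2,N); sL=45/41, sR=45/113; mL=-1395/9266, mR=-45/226; mL+mR=-1620/4633 → advance -1; mR−mL=-225/4633 → turn -1·90°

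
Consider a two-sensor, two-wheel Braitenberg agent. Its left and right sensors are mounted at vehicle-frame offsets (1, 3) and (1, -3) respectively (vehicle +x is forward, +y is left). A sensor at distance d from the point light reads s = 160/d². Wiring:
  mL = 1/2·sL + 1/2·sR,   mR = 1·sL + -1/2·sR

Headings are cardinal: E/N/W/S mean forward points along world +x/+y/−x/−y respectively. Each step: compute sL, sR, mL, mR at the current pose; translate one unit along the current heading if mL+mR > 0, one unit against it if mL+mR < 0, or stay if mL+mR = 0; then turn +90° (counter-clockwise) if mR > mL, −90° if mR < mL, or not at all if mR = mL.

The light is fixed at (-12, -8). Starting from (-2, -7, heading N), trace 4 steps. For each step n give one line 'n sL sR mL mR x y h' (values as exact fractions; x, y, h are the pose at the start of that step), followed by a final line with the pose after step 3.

0 160/53 160/173 18080/9169 23440/9169 -2 -7 N
1 80/41 80/53 3760/2173 2600/2173 -2 -6 W
2 32/9 160/153 352/153 464/153 -3 -6 N
3 5/2 8/5 41/20 17/10 -3 -5 W
final -4 -5 N

n=0: pose=(-2,-7,N); sL=160/53, sR=160/173; mL=18080/9169, mR=23440/9169; mL+mR=240/53 → advance +1; mR−mL=5360/9169 → turn +1·90°
n=1: pose=(-2,-6,W); sL=80/41, sR=80/53; mL=3760/2173, mR=2600/2173; mL+mR=120/41 → advance +1; mR−mL=-1160/2173 → turn -1·90°
n=2: pose=(-3,-6,N); sL=32/9, sR=160/153; mL=352/153, mR=464/153; mL+mR=16/3 → advance +1; mR−mL=112/153 → turn +1·90°
n=3: pose=(-3,-5,W); sL=5/2, sR=8/5; mL=41/20, mR=17/10; mL+mR=15/4 → advance +1; mR−mL=-7/20 → turn -1·90°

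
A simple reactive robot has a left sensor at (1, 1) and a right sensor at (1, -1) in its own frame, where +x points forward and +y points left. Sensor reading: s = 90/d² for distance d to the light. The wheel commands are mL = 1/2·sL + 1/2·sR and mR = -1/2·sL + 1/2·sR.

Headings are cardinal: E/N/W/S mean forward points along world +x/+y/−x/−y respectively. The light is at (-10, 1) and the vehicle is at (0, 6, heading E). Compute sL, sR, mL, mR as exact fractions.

90/157 90/137 13230/21509 900/21509

left sensor world pos  = (1, 7); dL² = 157
right sensor world pos = (1, 5); dR² = 137
sL = 90/157 = 90/157
sR = 90/137 = 90/137
mL = 1/2·sL + 1/2·sR = 13230/21509
mR = -1/2·sL + 1/2·sR = 900/21509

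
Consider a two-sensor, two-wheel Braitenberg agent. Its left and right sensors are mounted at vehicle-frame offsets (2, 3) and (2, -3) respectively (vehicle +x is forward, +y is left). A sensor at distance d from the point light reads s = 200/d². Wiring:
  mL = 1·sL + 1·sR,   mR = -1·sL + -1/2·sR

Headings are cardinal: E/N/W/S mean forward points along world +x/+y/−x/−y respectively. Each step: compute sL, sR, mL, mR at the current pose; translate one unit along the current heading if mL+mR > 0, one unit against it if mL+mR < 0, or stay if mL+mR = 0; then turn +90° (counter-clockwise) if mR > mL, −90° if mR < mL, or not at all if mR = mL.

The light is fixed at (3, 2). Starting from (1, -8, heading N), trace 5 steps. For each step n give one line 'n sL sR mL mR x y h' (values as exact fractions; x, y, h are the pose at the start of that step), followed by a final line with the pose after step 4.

n=0: pose=(1,-8,N); sL=200/89, sR=40/13; mL=6160/1157, mR=-4380/1157; mL+mR=20/13 → advance +1; mR−mL=-10540/1157 → turn -1·90°
n=1: pose=(1,-7,E); sL=50/9, sR=25/18; mL=125/18, mR=-25/4; mL+mR=25/36 → advance +1; mR−mL=-475/36 → turn -1·90°
n=2: pose=(2,-7,S); sL=8/5, sR=200/137; mL=2096/685, mR=-1596/685; mL+mR=100/137 → advance +1; mR−mL=-3692/685 → turn -1·90°
n=3: pose=(2,-8,W); sL=100/89, sR=100/29; mL=11800/2581, mR=-7350/2581; mL+mR=50/29 → advance +1; mR−mL=-19150/2581 → turn -1·90°
n=4: pose=(1,-8,N); sL=200/89, sR=40/13; mL=6160/1157, mR=-4380/1157; mL+mR=20/13 → advance +1; mR−mL=-10540/1157 → turn -1·90°

0 200/89 40/13 6160/1157 -4380/1157 1 -8 N
1 50/9 25/18 125/18 -25/4 1 -7 E
2 8/5 200/137 2096/685 -1596/685 2 -7 S
3 100/89 100/29 11800/2581 -7350/2581 2 -8 W
4 200/89 40/13 6160/1157 -4380/1157 1 -8 N
final 1 -7 E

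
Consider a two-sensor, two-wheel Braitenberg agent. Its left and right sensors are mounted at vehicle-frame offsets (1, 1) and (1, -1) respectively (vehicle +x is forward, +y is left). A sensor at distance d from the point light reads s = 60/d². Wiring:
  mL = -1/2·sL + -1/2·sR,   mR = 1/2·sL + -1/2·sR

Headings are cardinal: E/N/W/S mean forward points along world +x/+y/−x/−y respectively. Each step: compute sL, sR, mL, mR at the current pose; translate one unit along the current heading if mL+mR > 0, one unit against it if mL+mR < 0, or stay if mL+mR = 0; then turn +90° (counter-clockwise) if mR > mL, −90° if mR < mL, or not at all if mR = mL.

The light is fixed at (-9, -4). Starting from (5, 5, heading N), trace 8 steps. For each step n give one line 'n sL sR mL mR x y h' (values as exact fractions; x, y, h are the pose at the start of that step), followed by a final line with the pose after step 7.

n=0: pose=(5,5,N); sL=60/269, sR=12/65; mL=-3564/17485, mR=336/17485; mL+mR=-12/65 → advance -1; mR−mL=60/269 → turn +1·90°
n=1: pose=(5,4,W); sL=30/109, sR=6/25; mL=-702/2725, mR=48/2725; mL+mR=-6/25 → advance -1; mR−mL=30/109 → turn +1·90°
n=2: pose=(6,4,S); sL=12/61, sR=12/49; mL=-660/2989, mR=-72/2989; mL+mR=-12/49 → advance -1; mR−mL=12/61 → turn +1·90°
n=3: pose=(6,5,E); sL=15/89, sR=3/16; mL=-507/2848, mR=-27/2848; mL+mR=-3/16 → advance -1; mR−mL=15/89 → turn +1·90°
n=4: pose=(5,5,N); sL=60/269, sR=12/65; mL=-3564/17485, mR=336/17485; mL+mR=-12/65 → advance -1; mR−mL=60/269 → turn +1·90°
n=5: pose=(5,4,W); sL=30/109, sR=6/25; mL=-702/2725, mR=48/2725; mL+mR=-6/25 → advance -1; mR−mL=30/109 → turn +1·90°
n=6: pose=(6,4,S); sL=12/61, sR=12/49; mL=-660/2989, mR=-72/2989; mL+mR=-12/49 → advance -1; mR−mL=12/61 → turn +1·90°
n=7: pose=(6,5,E); sL=15/89, sR=3/16; mL=-507/2848, mR=-27/2848; mL+mR=-3/16 → advance -1; mR−mL=15/89 → turn +1·90°

0 60/269 12/65 -3564/17485 336/17485 5 5 N
1 30/109 6/25 -702/2725 48/2725 5 4 W
2 12/61 12/49 -660/2989 -72/2989 6 4 S
3 15/89 3/16 -507/2848 -27/2848 6 5 E
4 60/269 12/65 -3564/17485 336/17485 5 5 N
5 30/109 6/25 -702/2725 48/2725 5 4 W
6 12/61 12/49 -660/2989 -72/2989 6 4 S
7 15/89 3/16 -507/2848 -27/2848 6 5 E
final 5 5 N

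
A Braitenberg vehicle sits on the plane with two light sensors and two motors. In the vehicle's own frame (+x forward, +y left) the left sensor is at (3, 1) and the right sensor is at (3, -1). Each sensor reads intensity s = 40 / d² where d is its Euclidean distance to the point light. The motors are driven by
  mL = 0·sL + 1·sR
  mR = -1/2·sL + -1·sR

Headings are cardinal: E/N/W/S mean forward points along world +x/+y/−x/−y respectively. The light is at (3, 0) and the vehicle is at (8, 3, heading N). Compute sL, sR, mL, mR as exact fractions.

left sensor world pos  = (7, 6); dL² = 52
right sensor world pos = (9, 6); dR² = 72
sL = 40/52 = 10/13
sR = 40/72 = 5/9
mL = 0·sL + 1·sR = 5/9
mR = -1/2·sL + -1·sR = -110/117

10/13 5/9 5/9 -110/117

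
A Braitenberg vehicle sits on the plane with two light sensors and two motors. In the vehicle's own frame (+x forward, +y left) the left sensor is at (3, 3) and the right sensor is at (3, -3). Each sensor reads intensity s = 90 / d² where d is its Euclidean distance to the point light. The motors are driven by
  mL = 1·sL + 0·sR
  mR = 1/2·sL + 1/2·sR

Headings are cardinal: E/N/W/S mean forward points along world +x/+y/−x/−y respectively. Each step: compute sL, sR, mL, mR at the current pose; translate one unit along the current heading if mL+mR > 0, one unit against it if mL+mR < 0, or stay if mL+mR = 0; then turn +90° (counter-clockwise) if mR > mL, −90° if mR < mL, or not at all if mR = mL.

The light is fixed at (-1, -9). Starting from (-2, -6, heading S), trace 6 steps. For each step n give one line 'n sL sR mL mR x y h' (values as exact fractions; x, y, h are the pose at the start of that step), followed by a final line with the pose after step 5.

n=0: pose=(-2,-6,S); sL=45/2, sR=45/8; mL=45/2, mR=225/16; mL+mR=585/16 → advance +1; mR−mL=-135/16 → turn -1·90°
n=1: pose=(-2,-7,W); sL=90/17, sR=90/41; mL=90/17, mR=2610/697; mL+mR=6300/697 → advance +1; mR−mL=-1080/697 → turn -1·90°
n=2: pose=(-3,-7,N); sL=9/5, sR=45/13; mL=9/5, mR=171/65; mL+mR=288/65 → advance +1; mR−mL=54/65 → turn +1·90°
n=3: pose=(-3,-6,W); sL=18/5, sR=90/61; mL=18/5, mR=774/305; mL+mR=1872/305 → advance +1; mR−mL=-324/305 → turn -1·90°
n=4: pose=(-4,-6,N); sL=5/4, sR=5/2; mL=5/4, mR=15/8; mL+mR=25/8 → advance +1; mR−mL=5/8 → turn +1·90°
n=5: pose=(-4,-5,W); sL=90/37, sR=18/17; mL=90/37, mR=1098/629; mL+mR=2628/629 → advance +1; mR−mL=-432/629 → turn -1·90°

0 45/2 45/8 45/2 225/16 -2 -6 S
1 90/17 90/41 90/17 2610/697 -2 -7 W
2 9/5 45/13 9/5 171/65 -3 -7 N
3 18/5 90/61 18/5 774/305 -3 -6 W
4 5/4 5/2 5/4 15/8 -4 -6 N
5 90/37 18/17 90/37 1098/629 -4 -5 W
final -5 -5 N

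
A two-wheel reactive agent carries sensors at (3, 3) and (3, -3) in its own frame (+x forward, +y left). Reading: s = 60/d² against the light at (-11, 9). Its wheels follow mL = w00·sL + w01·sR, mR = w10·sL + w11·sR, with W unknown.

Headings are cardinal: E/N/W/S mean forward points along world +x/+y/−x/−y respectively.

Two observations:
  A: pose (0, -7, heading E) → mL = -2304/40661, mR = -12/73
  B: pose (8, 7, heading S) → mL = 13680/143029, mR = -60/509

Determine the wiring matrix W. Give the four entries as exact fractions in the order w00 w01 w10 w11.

obs A: pose=(0,-7,E) → sL=12/73, sR=60/557, mL=-2304/40661, mR=-12/73
obs B: pose=(8,7,S) → sL=60/509, sR=60/281, mL=13680/143029, mR=-60/509
sensor matrix S = [[12/73, 60/557], [60/509, 60/281]]; det S = 130282560/5815702169
solve [mL_A; mL_B] = S·[w00; w01] and [mR_A; mR_B] = S·[w10; w11]:
  w00 = -1, w01 = 1, w10 = -1, w11 = 0

-1 1 -1 0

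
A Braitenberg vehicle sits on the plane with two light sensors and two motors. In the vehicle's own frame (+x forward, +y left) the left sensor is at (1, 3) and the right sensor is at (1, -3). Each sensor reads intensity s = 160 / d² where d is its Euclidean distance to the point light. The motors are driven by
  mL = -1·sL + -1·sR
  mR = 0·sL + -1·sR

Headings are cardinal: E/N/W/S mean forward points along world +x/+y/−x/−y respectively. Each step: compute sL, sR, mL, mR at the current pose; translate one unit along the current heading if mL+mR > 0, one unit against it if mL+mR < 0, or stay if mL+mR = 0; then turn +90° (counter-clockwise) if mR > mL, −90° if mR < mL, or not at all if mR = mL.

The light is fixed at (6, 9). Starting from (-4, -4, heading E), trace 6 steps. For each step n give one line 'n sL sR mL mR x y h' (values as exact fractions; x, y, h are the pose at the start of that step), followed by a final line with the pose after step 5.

n=0: pose=(-4,-4,E); sL=160/181, sR=160/337; mL=-82880/60997, mR=-160/337; mL+mR=-111840/60997 → advance -1; mR−mL=160/181 → turn +1·90°
n=1: pose=(-5,-4,N); sL=8/17, sR=10/13; mL=-274/221, mR=-10/13; mL+mR=-444/221 → advance -1; mR−mL=8/17 → turn +1·90°
n=2: pose=(-5,-5,W); sL=160/433, sR=32/53; mL=-22336/22949, mR=-32/53; mL+mR=-36192/22949 → advance -1; mR−mL=160/433 → turn +1·90°
n=3: pose=(-4,-5,S); sL=80/137, sR=80/197; mL=-26720/26989, mR=-80/197; mL+mR=-37680/26989 → advance -1; mR−mL=80/137 → turn +1·90°
n=4: pose=(-4,-4,E); sL=160/181, sR=160/337; mL=-82880/60997, mR=-160/337; mL+mR=-111840/60997 → advance -1; mR−mL=160/181 → turn +1·90°
n=5: pose=(-5,-4,N); sL=8/17, sR=10/13; mL=-274/221, mR=-10/13; mL+mR=-444/221 → advance -1; mR−mL=8/17 → turn +1·90°

0 160/181 160/337 -82880/60997 -160/337 -4 -4 E
1 8/17 10/13 -274/221 -10/13 -5 -4 N
2 160/433 32/53 -22336/22949 -32/53 -5 -5 W
3 80/137 80/197 -26720/26989 -80/197 -4 -5 S
4 160/181 160/337 -82880/60997 -160/337 -4 -4 E
5 8/17 10/13 -274/221 -10/13 -5 -4 N
final -5 -5 W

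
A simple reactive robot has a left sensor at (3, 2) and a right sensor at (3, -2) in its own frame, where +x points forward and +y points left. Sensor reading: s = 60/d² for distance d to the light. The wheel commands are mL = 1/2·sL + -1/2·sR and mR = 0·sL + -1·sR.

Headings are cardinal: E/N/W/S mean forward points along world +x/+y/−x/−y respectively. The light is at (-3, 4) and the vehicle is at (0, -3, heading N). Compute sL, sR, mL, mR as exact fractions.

60/17 60/41 720/697 -60/41

left sensor world pos  = (-2, 0); dL² = 17
right sensor world pos = (2, 0); dR² = 41
sL = 60/17 = 60/17
sR = 60/41 = 60/41
mL = 1/2·sL + -1/2·sR = 720/697
mR = 0·sL + -1·sR = -60/41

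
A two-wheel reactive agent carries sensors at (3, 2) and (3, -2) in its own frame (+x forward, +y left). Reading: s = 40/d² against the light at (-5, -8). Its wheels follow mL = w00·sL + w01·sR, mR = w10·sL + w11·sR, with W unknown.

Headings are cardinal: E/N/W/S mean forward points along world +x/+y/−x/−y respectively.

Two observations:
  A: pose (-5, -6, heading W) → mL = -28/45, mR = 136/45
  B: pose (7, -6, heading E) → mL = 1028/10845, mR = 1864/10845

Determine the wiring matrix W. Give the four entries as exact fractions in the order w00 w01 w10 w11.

-1/2 1 1/2 1/2

obs A: pose=(-5,-6,W) → sL=40/9, sR=8/5, mL=-28/45, mR=136/45
obs B: pose=(7,-6,E) → sL=40/241, sR=8/45, mL=1028/10845, mR=1864/10845
sensor matrix S = [[40/9, 8/5], [40/241, 8/45]]; det S = 10240/19521
solve [mL_A; mL_B] = S·[w00; w01] and [mR_A; mR_B] = S·[w10; w11]:
  w00 = -1/2, w01 = 1, w10 = 1/2, w11 = 1/2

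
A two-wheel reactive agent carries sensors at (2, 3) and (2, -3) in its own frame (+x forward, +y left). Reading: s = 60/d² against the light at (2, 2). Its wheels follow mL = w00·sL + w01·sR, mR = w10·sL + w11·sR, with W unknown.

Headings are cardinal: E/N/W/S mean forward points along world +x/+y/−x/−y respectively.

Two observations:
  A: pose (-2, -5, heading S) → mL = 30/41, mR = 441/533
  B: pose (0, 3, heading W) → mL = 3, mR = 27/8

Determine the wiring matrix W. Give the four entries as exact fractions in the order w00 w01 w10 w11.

obs A: pose=(-2,-5,S) → sL=30/41, sR=6/13, mL=30/41, mR=441/533
obs B: pose=(0,3,W) → sL=3, sR=15/8, mL=3, mR=27/8
sensor matrix S = [[30/41, 6/13], [3, 15/8]]; det S = -27/2132
solve [mL_A; mL_B] = S·[w00; w01] and [mR_A; mR_B] = S·[w10; w11]:
  w00 = 1, w01 = 0, w10 = 1/2, w11 = 1

1 0 1/2 1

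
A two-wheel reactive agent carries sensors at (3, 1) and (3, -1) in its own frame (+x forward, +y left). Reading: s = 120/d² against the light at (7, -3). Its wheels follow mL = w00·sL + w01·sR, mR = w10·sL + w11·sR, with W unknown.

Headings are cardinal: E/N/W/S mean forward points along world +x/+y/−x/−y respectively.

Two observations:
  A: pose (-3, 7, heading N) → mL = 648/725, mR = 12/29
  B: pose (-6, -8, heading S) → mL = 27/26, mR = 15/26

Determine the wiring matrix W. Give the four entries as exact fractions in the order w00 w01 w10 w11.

obs A: pose=(-3,7,N) → sL=12/29, sR=12/25, mL=648/725, mR=12/29
obs B: pose=(-6,-8,S) → sL=15/26, sR=6/13, mL=27/26, mR=15/26
sensor matrix S = [[12/29, 12/25], [15/26, 6/13]]; det S = -162/1885
solve [mL_A; mL_B] = S·[w00; w01] and [mR_A; mR_B] = S·[w10; w11]:
  w00 = 1, w01 = 1, w10 = 1, w11 = 0

1 1 1 0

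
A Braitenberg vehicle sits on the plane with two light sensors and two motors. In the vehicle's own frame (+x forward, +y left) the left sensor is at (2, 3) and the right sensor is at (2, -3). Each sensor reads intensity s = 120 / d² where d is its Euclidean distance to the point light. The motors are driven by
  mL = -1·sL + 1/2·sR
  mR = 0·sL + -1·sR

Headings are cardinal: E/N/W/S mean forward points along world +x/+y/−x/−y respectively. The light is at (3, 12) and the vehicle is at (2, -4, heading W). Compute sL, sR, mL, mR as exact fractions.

12/37 60/89 42/3293 -60/89

left sensor world pos  = (0, -7); dL² = 370
right sensor world pos = (0, -1); dR² = 178
sL = 120/370 = 12/37
sR = 120/178 = 60/89
mL = -1·sL + 1/2·sR = 42/3293
mR = 0·sL + -1·sR = -60/89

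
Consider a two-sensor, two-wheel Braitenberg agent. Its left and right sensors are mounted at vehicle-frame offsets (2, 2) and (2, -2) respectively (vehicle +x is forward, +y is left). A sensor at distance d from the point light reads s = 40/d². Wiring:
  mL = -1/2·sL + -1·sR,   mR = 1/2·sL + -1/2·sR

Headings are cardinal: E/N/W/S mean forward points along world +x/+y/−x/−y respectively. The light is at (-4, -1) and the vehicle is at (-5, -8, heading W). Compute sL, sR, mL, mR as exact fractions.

left sensor world pos  = (-7, -10); dL² = 90
right sensor world pos = (-7, -6); dR² = 34
sL = 40/90 = 4/9
sR = 40/34 = 20/17
mL = -1/2·sL + -1·sR = -214/153
mR = 1/2·sL + -1/2·sR = -56/153

4/9 20/17 -214/153 -56/153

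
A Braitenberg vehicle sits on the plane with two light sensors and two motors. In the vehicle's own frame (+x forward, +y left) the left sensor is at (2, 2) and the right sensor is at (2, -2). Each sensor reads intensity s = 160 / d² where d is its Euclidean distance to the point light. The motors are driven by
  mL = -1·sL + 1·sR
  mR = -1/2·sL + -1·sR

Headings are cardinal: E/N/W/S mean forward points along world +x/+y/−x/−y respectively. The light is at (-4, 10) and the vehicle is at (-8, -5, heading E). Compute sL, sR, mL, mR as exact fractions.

left sensor world pos  = (-6, -3); dL² = 173
right sensor world pos = (-6, -7); dR² = 293
sL = 160/173 = 160/173
sR = 160/293 = 160/293
mL = -1·sL + 1·sR = -19200/50689
mR = -1/2·sL + -1·sR = -51120/50689

160/173 160/293 -19200/50689 -51120/50689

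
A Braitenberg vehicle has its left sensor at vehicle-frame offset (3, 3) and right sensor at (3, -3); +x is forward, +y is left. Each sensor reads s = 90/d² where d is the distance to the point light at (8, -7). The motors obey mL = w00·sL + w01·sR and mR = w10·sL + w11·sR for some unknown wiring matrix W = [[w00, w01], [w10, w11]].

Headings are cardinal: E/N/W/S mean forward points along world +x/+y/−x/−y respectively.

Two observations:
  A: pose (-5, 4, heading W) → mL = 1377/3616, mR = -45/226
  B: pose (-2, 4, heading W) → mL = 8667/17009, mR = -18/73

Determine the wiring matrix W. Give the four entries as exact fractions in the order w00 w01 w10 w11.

1 1/2 0 -1

obs A: pose=(-5,4,W) → sL=9/32, sR=45/226, mL=1377/3616, mR=-45/226
obs B: pose=(-2,4,W) → sL=90/233, sR=18/73, mL=8667/17009, mR=-18/73
sensor matrix S = [[9/32, 45/226], [90/233, 18/73]]; det S = -232551/30752272
solve [mL_A; mL_B] = S·[w00; w01] and [mR_A; mR_B] = S·[w10; w11]:
  w00 = 1, w01 = 1/2, w10 = 0, w11 = -1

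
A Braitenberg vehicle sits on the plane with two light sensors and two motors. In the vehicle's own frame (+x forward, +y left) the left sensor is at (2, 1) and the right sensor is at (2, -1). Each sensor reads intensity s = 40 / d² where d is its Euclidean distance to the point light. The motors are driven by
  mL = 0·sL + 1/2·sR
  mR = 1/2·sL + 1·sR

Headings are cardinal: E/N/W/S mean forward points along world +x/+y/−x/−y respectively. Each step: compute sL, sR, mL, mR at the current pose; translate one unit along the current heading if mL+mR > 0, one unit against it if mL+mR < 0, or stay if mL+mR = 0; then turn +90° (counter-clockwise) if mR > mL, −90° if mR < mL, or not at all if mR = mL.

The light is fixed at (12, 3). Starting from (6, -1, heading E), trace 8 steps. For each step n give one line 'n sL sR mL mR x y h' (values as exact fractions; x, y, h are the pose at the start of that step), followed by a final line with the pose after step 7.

0 8/5 40/41 20/41 364/205 6 -1 E
1 1 2 1 5/2 7 -1 N
2 8/13 40/53 20/53 732/689 7 0 W
3 4/5 20/37 10/37 174/185 6 0 S
4 8/5 40/41 20/41 364/205 6 -1 E
5 1 2 1 5/2 7 -1 N
6 8/13 40/53 20/53 732/689 7 0 W
7 4/5 20/37 10/37 174/185 6 0 S
final 6 -1 E

n=0: pose=(6,-1,E); sL=8/5, sR=40/41; mL=20/41, mR=364/205; mL+mR=464/205 → advance +1; mR−mL=264/205 → turn +1·90°
n=1: pose=(7,-1,N); sL=1, sR=2; mL=1, mR=5/2; mL+mR=7/2 → advance +1; mR−mL=3/2 → turn +1·90°
n=2: pose=(7,0,W); sL=8/13, sR=40/53; mL=20/53, mR=732/689; mL+mR=992/689 → advance +1; mR−mL=472/689 → turn +1·90°
n=3: pose=(6,0,S); sL=4/5, sR=20/37; mL=10/37, mR=174/185; mL+mR=224/185 → advance +1; mR−mL=124/185 → turn +1·90°
n=4: pose=(6,-1,E); sL=8/5, sR=40/41; mL=20/41, mR=364/205; mL+mR=464/205 → advance +1; mR−mL=264/205 → turn +1·90°
n=5: pose=(7,-1,N); sL=1, sR=2; mL=1, mR=5/2; mL+mR=7/2 → advance +1; mR−mL=3/2 → turn +1·90°
n=6: pose=(7,0,W); sL=8/13, sR=40/53; mL=20/53, mR=732/689; mL+mR=992/689 → advance +1; mR−mL=472/689 → turn +1·90°
n=7: pose=(6,0,S); sL=4/5, sR=20/37; mL=10/37, mR=174/185; mL+mR=224/185 → advance +1; mR−mL=124/185 → turn +1·90°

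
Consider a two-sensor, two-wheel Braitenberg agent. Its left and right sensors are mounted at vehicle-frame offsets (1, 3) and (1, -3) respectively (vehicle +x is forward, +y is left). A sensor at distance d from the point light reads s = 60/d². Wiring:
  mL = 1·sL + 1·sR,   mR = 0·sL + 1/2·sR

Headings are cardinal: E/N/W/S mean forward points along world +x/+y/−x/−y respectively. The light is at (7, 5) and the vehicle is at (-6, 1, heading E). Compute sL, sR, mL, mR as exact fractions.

12/29 60/193 4056/5597 30/193

left sensor world pos  = (-5, 4); dL² = 145
right sensor world pos = (-5, -2); dR² = 193
sL = 60/145 = 12/29
sR = 60/193 = 60/193
mL = 1·sL + 1·sR = 4056/5597
mR = 0·sL + 1/2·sR = 30/193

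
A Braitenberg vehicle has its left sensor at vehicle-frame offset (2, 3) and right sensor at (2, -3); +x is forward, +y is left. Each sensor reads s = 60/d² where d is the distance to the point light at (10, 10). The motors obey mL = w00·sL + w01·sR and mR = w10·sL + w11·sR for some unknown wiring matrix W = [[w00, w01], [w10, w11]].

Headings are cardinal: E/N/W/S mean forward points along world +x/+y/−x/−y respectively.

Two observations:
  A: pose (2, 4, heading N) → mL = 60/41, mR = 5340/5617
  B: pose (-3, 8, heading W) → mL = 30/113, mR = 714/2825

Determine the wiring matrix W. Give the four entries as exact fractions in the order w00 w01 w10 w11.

0 1 1/2 1/2

obs A: pose=(2,4,N) → sL=60/137, sR=60/41, mL=60/41, mR=5340/5617
obs B: pose=(-3,8,W) → sL=6/25, sR=30/113, mL=30/113, mR=714/2825
sensor matrix S = [[60/137, 60/41], [6/25, 30/113]]; det S = -745632/3173605
solve [mL_A; mL_B] = S·[w00; w01] and [mR_A; mR_B] = S·[w10; w11]:
  w00 = 0, w01 = 1, w10 = 1/2, w11 = 1/2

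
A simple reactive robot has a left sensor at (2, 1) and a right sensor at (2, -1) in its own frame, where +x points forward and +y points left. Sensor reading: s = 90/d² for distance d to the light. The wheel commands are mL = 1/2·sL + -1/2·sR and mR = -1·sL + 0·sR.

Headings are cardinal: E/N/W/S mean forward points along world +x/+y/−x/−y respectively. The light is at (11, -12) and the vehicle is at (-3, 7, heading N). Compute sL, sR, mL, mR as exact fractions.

5/37 9/61 -14/2257 -5/37

left sensor world pos  = (-4, 9); dL² = 666
right sensor world pos = (-2, 9); dR² = 610
sL = 90/666 = 5/37
sR = 90/610 = 9/61
mL = 1/2·sL + -1/2·sR = -14/2257
mR = -1·sL + 0·sR = -5/37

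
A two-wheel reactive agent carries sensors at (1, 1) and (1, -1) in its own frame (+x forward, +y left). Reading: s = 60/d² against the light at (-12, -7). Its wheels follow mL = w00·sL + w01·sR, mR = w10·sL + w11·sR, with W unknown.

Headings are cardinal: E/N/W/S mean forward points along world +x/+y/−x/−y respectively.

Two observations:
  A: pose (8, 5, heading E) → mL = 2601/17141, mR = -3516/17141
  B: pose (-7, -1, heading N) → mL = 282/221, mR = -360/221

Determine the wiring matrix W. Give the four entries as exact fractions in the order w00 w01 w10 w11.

1 1/2 -1 -1

obs A: pose=(8,5,E) → sL=6/61, sR=30/281, mL=2601/17141, mR=-3516/17141
obs B: pose=(-7,-1,N) → sL=12/13, sR=12/17, mL=282/221, mR=-360/221
sensor matrix S = [[6/61, 30/281], [12/13, 12/17]]; det S = -110304/3788161
solve [mL_A; mL_B] = S·[w00; w01] and [mR_A; mR_B] = S·[w10; w11]:
  w00 = 1, w01 = 1/2, w10 = -1, w11 = -1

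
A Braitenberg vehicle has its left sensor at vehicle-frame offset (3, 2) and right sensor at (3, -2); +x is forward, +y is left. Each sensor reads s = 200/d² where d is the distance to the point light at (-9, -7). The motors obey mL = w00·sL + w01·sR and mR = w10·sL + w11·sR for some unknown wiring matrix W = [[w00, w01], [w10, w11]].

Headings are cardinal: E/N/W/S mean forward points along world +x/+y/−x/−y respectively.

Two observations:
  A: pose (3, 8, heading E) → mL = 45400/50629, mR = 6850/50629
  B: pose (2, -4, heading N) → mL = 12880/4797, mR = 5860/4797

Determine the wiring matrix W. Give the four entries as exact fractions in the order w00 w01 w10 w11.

1 1 1 -1/2

obs A: pose=(3,8,E) → sL=100/257, sR=100/197, mL=45400/50629, mR=6850/50629
obs B: pose=(2,-4,N) → sL=200/117, sR=40/41, mL=12880/4797, mR=5860/4797
sensor matrix S = [[100/257, 100/197], [200/117, 40/41]]; det S = -118544000/242867313
solve [mL_A; mL_B] = S·[w00; w01] and [mR_A; mR_B] = S·[w10; w11]:
  w00 = 1, w01 = 1, w10 = 1, w11 = -1/2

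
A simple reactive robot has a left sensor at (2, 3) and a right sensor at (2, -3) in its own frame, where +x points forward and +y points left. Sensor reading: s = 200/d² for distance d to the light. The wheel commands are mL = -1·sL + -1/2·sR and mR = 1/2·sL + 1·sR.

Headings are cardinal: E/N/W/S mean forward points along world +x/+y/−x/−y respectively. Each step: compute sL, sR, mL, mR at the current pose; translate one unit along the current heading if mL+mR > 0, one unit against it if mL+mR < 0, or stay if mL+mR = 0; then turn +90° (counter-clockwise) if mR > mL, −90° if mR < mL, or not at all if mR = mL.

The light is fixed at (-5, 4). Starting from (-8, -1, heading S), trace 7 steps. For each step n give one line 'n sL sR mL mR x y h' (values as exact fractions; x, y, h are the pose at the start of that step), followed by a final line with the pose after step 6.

n=0: pose=(-8,-1,S); sL=200/49, sR=40/17; mL=-4380/833, mR=3660/833; mL+mR=-720/833 → advance -1; mR−mL=8040/833 → turn +1·90°
n=1: pose=(-8,0,E); sL=100, sR=4; mL=-102, mR=54; mL+mR=-48 → advance -1; mR−mL=156 → turn +1·90°
n=2: pose=(-9,0,N); sL=200/53, sR=40; mL=-1260/53, mR=2220/53; mL+mR=960/53 → advance +1; mR−mL=3480/53 → turn +1·90°
n=3: pose=(-9,1,W); sL=25/9, sR=50/9; mL=-50/9, mR=125/18; mL+mR=25/18 → advance +1; mR−mL=25/2 → turn +1·90°
n=4: pose=(-10,1,S); sL=200/29, sR=200/89; mL=-20700/2581, mR=14700/2581; mL+mR=-6000/2581 → advance -1; mR−mL=35400/2581 → turn +1·90°
n=5: pose=(-10,2,E); sL=20, sR=100/17; mL=-390/17, mR=270/17; mL+mR=-120/17 → advance -1; mR−mL=660/17 → turn +1·90°
n=6: pose=(-11,2,N); sL=200/81, sR=200/9; mL=-1100/81, mR=1900/81; mL+mR=800/81 → advance +1; mR−mL=1000/27 → turn +1·90°

0 200/49 40/17 -4380/833 3660/833 -8 -1 S
1 100 4 -102 54 -8 0 E
2 200/53 40 -1260/53 2220/53 -9 0 N
3 25/9 50/9 -50/9 125/18 -9 1 W
4 200/29 200/89 -20700/2581 14700/2581 -10 1 S
5 20 100/17 -390/17 270/17 -10 2 E
6 200/81 200/9 -1100/81 1900/81 -11 2 N
final -11 3 W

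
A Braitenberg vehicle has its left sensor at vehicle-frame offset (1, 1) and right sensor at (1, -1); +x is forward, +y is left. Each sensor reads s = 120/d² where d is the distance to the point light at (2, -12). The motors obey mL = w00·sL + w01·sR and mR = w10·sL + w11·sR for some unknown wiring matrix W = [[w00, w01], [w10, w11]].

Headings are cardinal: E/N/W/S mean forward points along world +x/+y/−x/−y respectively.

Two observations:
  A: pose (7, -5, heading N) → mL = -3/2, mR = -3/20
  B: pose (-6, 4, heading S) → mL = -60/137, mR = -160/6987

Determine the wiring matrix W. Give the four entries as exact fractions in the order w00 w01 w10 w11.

-1 0 -1/2 1/2

obs A: pose=(7,-5,N) → sL=3/2, sR=6/5, mL=-3/2, mR=-3/20
obs B: pose=(-6,4,S) → sL=60/137, sR=20/51, mL=-60/137, mR=-160/6987
sensor matrix S = [[3/2, 6/5], [60/137, 20/51]]; det S = 146/2329
solve [mL_A; mL_B] = S·[w00; w01] and [mR_A; mR_B] = S·[w10; w11]:
  w00 = -1, w01 = 0, w10 = -1/2, w11 = 1/2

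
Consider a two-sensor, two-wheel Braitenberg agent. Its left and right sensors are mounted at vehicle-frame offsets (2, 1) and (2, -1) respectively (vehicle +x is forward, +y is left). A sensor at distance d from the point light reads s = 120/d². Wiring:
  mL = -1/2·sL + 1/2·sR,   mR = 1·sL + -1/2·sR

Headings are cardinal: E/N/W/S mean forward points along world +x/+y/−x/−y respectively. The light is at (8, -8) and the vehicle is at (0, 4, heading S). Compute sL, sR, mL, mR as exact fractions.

left sensor world pos  = (1, 2); dL² = 149
right sensor world pos = (-1, 2); dR² = 181
sL = 120/149 = 120/149
sR = 120/181 = 120/181
mL = -1/2·sL + 1/2·sR = -1920/26969
mR = 1·sL + -1/2·sR = 12780/26969

120/149 120/181 -1920/26969 12780/26969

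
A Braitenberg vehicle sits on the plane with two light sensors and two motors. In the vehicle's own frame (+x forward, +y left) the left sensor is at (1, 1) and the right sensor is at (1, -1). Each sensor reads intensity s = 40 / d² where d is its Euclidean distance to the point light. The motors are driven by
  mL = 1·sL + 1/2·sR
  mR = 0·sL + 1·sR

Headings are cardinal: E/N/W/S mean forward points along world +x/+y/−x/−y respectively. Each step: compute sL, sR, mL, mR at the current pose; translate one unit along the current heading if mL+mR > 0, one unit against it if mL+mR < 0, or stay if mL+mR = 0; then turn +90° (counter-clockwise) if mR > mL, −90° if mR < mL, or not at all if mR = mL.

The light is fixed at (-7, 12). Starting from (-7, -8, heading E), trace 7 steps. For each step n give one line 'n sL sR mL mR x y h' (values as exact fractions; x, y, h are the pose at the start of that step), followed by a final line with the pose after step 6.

0 20/181 20/221 6230/40001 20/221 -7 -8 E
1 8/89 40/441 5308/39249 40/441 -6 -8 S
2 10/121 1/10 321/2420 1/10 -6 -9 W
3 40/401 40/401 60/401 40/401 -7 -9 N
4 20/181 20/221 6230/40001 20/221 -7 -8 E
5 8/89 40/441 5308/39249 40/441 -6 -8 S
6 10/121 1/10 321/2420 1/10 -6 -9 W
final -7 -9 N

n=0: pose=(-7,-8,E); sL=20/181, sR=20/221; mL=6230/40001, mR=20/221; mL+mR=9850/40001 → advance +1; mR−mL=-2610/40001 → turn -1·90°
n=1: pose=(-6,-8,S); sL=8/89, sR=40/441; mL=5308/39249, mR=40/441; mL+mR=2956/13083 → advance +1; mR−mL=-1748/39249 → turn -1·90°
n=2: pose=(-6,-9,W); sL=10/121, sR=1/10; mL=321/2420, mR=1/10; mL+mR=563/2420 → advance +1; mR−mL=-79/2420 → turn -1·90°
n=3: pose=(-7,-9,N); sL=40/401, sR=40/401; mL=60/401, mR=40/401; mL+mR=100/401 → advance +1; mR−mL=-20/401 → turn -1·90°
n=4: pose=(-7,-8,E); sL=20/181, sR=20/221; mL=6230/40001, mR=20/221; mL+mR=9850/40001 → advance +1; mR−mL=-2610/40001 → turn -1·90°
n=5: pose=(-6,-8,S); sL=8/89, sR=40/441; mL=5308/39249, mR=40/441; mL+mR=2956/13083 → advance +1; mR−mL=-1748/39249 → turn -1·90°
n=6: pose=(-6,-9,W); sL=10/121, sR=1/10; mL=321/2420, mR=1/10; mL+mR=563/2420 → advance +1; mR−mL=-79/2420 → turn -1·90°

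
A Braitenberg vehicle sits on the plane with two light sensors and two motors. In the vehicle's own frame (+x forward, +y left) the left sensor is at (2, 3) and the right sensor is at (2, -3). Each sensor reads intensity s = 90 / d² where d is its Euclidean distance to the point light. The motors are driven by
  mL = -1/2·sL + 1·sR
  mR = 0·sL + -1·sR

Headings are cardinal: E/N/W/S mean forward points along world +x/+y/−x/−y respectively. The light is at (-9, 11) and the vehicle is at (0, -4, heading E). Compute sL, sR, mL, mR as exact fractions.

18/53 18/89 153/4717 -18/89

left sensor world pos  = (2, -1); dL² = 265
right sensor world pos = (2, -7); dR² = 445
sL = 90/265 = 18/53
sR = 90/445 = 18/89
mL = -1/2·sL + 1·sR = 153/4717
mR = 0·sL + -1·sR = -18/89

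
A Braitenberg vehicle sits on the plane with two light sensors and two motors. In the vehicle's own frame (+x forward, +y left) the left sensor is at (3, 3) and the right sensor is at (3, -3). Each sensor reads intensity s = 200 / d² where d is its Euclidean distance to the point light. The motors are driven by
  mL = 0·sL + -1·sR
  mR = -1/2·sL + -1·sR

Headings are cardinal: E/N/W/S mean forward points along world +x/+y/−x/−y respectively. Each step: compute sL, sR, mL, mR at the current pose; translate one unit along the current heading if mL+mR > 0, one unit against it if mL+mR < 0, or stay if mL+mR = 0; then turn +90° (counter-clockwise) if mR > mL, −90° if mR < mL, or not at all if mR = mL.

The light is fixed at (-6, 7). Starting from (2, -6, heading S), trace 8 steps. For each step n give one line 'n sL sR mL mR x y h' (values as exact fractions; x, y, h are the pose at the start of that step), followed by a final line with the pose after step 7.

n=0: pose=(2,-6,S); sL=200/377, sR=200/281; mL=-200/281, mR=-103500/105937; mL+mR=-178900/105937 → advance -1; mR−mL=-100/377 → turn -1·90°
n=1: pose=(2,-5,W); sL=4/5, sR=100/53; mL=-100/53, mR=-606/265; mL+mR=-1106/265 → advance -1; mR−mL=-2/5 → turn -1·90°
n=2: pose=(3,-5,N); sL=200/117, sR=8/9; mL=-8/9, mR=-68/39; mL+mR=-308/117 → advance -1; mR−mL=-100/117 → turn -1·90°
n=3: pose=(3,-6,E); sL=50/61, sR=1/2; mL=-1/2, mR=-111/122; mL+mR=-86/61 → advance -1; mR−mL=-25/61 → turn -1·90°
n=4: pose=(2,-6,S); sL=200/377, sR=200/281; mL=-200/281, mR=-103500/105937; mL+mR=-178900/105937 → advance -1; mR−mL=-100/377 → turn -1·90°
n=5: pose=(2,-5,W); sL=4/5, sR=100/53; mL=-100/53, mR=-606/265; mL+mR=-1106/265 → advance -1; mR−mL=-2/5 → turn -1·90°
n=6: pose=(3,-5,N); sL=200/117, sR=8/9; mL=-8/9, mR=-68/39; mL+mR=-308/117 → advance -1; mR−mL=-100/117 → turn -1·90°
n=7: pose=(3,-6,E); sL=50/61, sR=1/2; mL=-1/2, mR=-111/122; mL+mR=-86/61 → advance -1; mR−mL=-25/61 → turn -1·90°

0 200/377 200/281 -200/281 -103500/105937 2 -6 S
1 4/5 100/53 -100/53 -606/265 2 -5 W
2 200/117 8/9 -8/9 -68/39 3 -5 N
3 50/61 1/2 -1/2 -111/122 3 -6 E
4 200/377 200/281 -200/281 -103500/105937 2 -6 S
5 4/5 100/53 -100/53 -606/265 2 -5 W
6 200/117 8/9 -8/9 -68/39 3 -5 N
7 50/61 1/2 -1/2 -111/122 3 -6 E
final 2 -6 S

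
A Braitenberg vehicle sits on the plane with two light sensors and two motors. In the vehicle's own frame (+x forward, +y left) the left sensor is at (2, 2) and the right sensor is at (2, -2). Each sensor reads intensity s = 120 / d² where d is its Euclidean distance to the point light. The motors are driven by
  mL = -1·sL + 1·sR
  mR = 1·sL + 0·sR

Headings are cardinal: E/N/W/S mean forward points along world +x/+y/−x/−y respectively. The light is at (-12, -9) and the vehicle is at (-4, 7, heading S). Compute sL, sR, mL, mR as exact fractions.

15/37 15/29 120/1073 15/37

left sensor world pos  = (-2, 5); dL² = 296
right sensor world pos = (-6, 5); dR² = 232
sL = 120/296 = 15/37
sR = 120/232 = 15/29
mL = -1·sL + 1·sR = 120/1073
mR = 1·sL + 0·sR = 15/37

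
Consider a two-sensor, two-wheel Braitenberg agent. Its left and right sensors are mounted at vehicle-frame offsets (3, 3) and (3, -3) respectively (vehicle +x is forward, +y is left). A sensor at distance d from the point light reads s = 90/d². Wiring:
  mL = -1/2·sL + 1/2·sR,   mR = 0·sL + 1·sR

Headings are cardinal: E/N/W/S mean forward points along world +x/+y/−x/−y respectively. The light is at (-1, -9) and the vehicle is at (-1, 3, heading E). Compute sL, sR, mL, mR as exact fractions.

5/13 1 4/13 1

left sensor world pos  = (2, 6); dL² = 234
right sensor world pos = (2, 0); dR² = 90
sL = 90/234 = 5/13
sR = 90/90 = 1
mL = -1/2·sL + 1/2·sR = 4/13
mR = 0·sL + 1·sR = 1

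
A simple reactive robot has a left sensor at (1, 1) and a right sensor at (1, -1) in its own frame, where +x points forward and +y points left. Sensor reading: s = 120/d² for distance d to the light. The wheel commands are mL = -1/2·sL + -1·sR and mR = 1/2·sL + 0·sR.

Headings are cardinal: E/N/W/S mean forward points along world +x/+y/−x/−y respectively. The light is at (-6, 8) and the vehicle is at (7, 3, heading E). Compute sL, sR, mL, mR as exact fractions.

left sensor world pos  = (8, 4); dL² = 212
right sensor world pos = (8, 2); dR² = 232
sL = 120/212 = 30/53
sR = 120/232 = 15/29
mL = -1/2·sL + -1·sR = -1230/1537
mR = 1/2·sL + 0·sR = 15/53

30/53 15/29 -1230/1537 15/53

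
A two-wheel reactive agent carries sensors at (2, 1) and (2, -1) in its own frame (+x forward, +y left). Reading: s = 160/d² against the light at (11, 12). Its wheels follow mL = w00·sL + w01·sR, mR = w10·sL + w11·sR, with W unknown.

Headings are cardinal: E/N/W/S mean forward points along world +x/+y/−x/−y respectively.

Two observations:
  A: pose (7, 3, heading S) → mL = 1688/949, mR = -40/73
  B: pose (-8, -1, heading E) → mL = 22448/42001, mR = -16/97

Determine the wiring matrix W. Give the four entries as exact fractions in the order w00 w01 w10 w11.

obs A: pose=(7,3,S) → sL=16/13, sR=80/73, mL=1688/949, mR=-40/73
obs B: pose=(-8,-1,E) → sL=160/433, sR=32/97, mL=22448/42001, mR=-16/97
sensor matrix S = [[16/13, 80/73], [160/433, 32/97]]; det S = 43008/39858949
solve [mL_A; mL_B] = S·[w00; w01] and [mR_A; mR_B] = S·[w10; w11]:
  w00 = 1, w01 = 1/2, w10 = 0, w11 = -1/2

1 1/2 0 -1/2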